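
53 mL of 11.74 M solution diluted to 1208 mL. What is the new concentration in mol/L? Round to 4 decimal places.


Dilution: M1*V1 = M2*V2, solve for M2.
M2 = M1*V1 / V2
M2 = 11.74 * 53 / 1208
M2 = 622.22 / 1208
M2 = 0.51508278 mol/L, rounded to 4 dp:

0.5151 mol/L


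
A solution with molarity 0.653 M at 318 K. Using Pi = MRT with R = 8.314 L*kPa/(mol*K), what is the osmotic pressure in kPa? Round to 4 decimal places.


Osmotic pressure (van't Hoff): Pi = M*R*T.
RT = 8.314 * 318 = 2643.852
Pi = 0.653 * 2643.852
Pi = 1726.435356 kPa, rounded to 4 dp:

1726.4354 kPa


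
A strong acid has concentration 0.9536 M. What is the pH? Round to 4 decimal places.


A strong acid dissociates completely, so [H+] equals the given concentration.
pH = -log10([H+]) = -log10(0.9536)
pH = 0.02063376, rounded to 4 dp:

0.0206


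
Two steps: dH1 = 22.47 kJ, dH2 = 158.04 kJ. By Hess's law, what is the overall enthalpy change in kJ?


Hess's law: enthalpy is a state function, so add the step enthalpies.
dH_total = dH1 + dH2 = 22.47 + (158.04)
dH_total = 180.51 kJ:

180.51 kJ


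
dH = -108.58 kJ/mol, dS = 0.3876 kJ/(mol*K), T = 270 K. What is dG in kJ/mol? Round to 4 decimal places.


Gibbs: dG = dH - T*dS (consistent units, dS already in kJ/(mol*K)).
T*dS = 270 * 0.3876 = 104.652
dG = -108.58 - (104.652)
dG = -213.232 kJ/mol, rounded to 4 dp:

-213.2320 kJ/mol


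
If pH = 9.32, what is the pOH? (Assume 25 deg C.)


At 25 deg C, pH + pOH = 14.
pOH = 14 - pH = 14 - 9.32
pOH = 4.68:

4.68


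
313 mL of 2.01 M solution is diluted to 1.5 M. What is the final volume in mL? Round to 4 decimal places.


Dilution: M1*V1 = M2*V2, solve for V2.
V2 = M1*V1 / M2
V2 = 2.01 * 313 / 1.5
V2 = 629.13 / 1.5
V2 = 419.42 mL, rounded to 4 dp:

419.4200 mL


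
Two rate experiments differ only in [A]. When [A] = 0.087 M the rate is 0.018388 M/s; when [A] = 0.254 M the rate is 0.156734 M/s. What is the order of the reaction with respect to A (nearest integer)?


Rate is proportional to [A]^n, so rate2/rate1 = ([A]2/[A]1)^n. Take logs to solve for n.
rate2/rate1 = 0.156734 / 0.018388 = 8.5237
[A]2/[A]1 = 0.254 / 0.087 = 2.9195
n = ln(8.5237) / ln(2.9195) = 2.0
Nearest integer order:

2


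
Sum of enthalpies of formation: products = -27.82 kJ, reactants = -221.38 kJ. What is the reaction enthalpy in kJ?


dH_rxn = sum(dH_f products) - sum(dH_f reactants)
dH_rxn = -27.82 - (-221.38)
dH_rxn = 193.56 kJ:

193.56 kJ


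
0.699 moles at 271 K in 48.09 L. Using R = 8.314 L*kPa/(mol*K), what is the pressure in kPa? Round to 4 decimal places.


PV = nRT, solve for P = nRT / V.
nRT = 0.699 * 8.314 * 271 = 1574.9127
P = 1574.9127 / 48.09
P = 32.74927636 kPa, rounded to 4 dp:

32.7493 kPa


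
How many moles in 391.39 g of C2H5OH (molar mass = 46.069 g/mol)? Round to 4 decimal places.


n = mass / M
n = 391.39 / 46.069
n = 8.49573466 mol, rounded to 4 dp:

8.4957 mol


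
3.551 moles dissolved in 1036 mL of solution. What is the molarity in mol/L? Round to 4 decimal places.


Convert volume to liters: V_L = V_mL / 1000.
V_L = 1036 / 1000 = 1.036 L
M = n / V_L = 3.551 / 1.036
M = 3.42760618 mol/L, rounded to 4 dp:

3.4276 mol/L


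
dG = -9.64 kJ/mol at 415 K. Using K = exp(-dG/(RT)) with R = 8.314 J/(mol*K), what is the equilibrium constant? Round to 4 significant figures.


dG is in kJ/mol; multiply by 1000 to match R in J/(mol*K).
RT = 8.314 * 415 = 3450.31 J/mol
exponent = -dG*1000 / (RT) = -(-9.64*1000) / 3450.31 = 2.79395185
K = exp(2.79395185)
K = 16.345487, rounded to 4 significant figures:

16.35


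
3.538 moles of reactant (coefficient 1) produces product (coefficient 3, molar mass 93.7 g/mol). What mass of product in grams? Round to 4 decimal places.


Use the coefficient ratio to convert reactant moles to product moles, then multiply by the product's molar mass.
moles_P = moles_R * (coeff_P / coeff_R) = 3.538 * (3/1) = 10.614
mass_P = moles_P * M_P = 10.614 * 93.7
mass_P = 994.5318 g, rounded to 4 dp:

994.5318 g


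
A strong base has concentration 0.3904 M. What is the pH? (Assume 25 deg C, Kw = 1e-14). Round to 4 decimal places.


A strong base dissociates completely, so [OH-] equals the given concentration.
pOH = -log10([OH-]) = -log10(0.3904) = 0.40849
pH = 14 - pOH = 14 - 0.40849
pH = 13.59151, rounded to 4 dp:

13.5915


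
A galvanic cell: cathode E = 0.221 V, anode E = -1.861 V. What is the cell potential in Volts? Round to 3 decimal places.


Standard cell potential: E_cell = E_cathode - E_anode.
E_cell = 0.221 - (-1.861)
E_cell = 2.082 V, rounded to 3 dp:

2.082 V


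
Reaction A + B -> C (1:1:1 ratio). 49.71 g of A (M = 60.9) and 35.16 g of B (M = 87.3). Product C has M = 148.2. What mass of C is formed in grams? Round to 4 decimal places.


Find moles of each reactant; the smaller value is the limiting reagent in a 1:1:1 reaction, so moles_C equals moles of the limiter.
n_A = mass_A / M_A = 49.71 / 60.9 = 0.816256 mol
n_B = mass_B / M_B = 35.16 / 87.3 = 0.402749 mol
Limiting reagent: B (smaller), n_limiting = 0.402749 mol
mass_C = n_limiting * M_C = 0.402749 * 148.2
mass_C = 59.6874018 g, rounded to 4 dp:

59.6874 g


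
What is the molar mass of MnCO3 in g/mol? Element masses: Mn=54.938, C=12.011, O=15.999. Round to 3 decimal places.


M = sum(count * atomic_mass) over atoms.
M = 1*54.938 + 1*12.011 + 3*15.999
M = 54.938 + 12.011 + 47.997
M = 114.946 g/mol, rounded to 3 dp:

114.946 g/mol


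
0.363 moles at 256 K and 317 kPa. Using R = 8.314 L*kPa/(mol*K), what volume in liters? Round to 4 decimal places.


PV = nRT, solve for V = nRT / P.
nRT = 0.363 * 8.314 * 256 = 772.6034
V = 772.6034 / 317
V = 2.4372347 L, rounded to 4 dp:

2.4372 L


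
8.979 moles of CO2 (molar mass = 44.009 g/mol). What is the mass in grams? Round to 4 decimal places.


mass = n * M
mass = 8.979 * 44.009
mass = 395.156811 g, rounded to 4 dp:

395.1568 g


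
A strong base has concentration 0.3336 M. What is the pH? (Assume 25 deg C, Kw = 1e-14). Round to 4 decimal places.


A strong base dissociates completely, so [OH-] equals the given concentration.
pOH = -log10([OH-]) = -log10(0.3336) = 0.476774
pH = 14 - pOH = 14 - 0.476774
pH = 13.523226, rounded to 4 dp:

13.5232


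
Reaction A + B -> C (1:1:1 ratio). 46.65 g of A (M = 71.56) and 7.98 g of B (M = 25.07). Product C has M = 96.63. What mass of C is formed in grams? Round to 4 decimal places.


Find moles of each reactant; the smaller value is the limiting reagent in a 1:1:1 reaction, so moles_C equals moles of the limiter.
n_A = mass_A / M_A = 46.65 / 71.56 = 0.651901 mol
n_B = mass_B / M_B = 7.98 / 25.07 = 0.318309 mol
Limiting reagent: B (smaller), n_limiting = 0.318309 mol
mass_C = n_limiting * M_C = 0.318309 * 96.63
mass_C = 30.75819867 g, rounded to 4 dp:

30.7582 g


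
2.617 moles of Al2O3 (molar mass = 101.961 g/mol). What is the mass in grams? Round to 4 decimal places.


mass = n * M
mass = 2.617 * 101.961
mass = 266.831937 g, rounded to 4 dp:

266.8319 g


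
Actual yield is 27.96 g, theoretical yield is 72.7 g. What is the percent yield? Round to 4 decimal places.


% yield = 100 * actual / theoretical
% yield = 100 * 27.96 / 72.7
% yield = 38.45942228 %, rounded to 4 dp:

38.4594 %


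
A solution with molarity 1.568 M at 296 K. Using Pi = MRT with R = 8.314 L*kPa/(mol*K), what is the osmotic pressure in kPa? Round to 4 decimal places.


Osmotic pressure (van't Hoff): Pi = M*R*T.
RT = 8.314 * 296 = 2460.944
Pi = 1.568 * 2460.944
Pi = 3858.760192 kPa, rounded to 4 dp:

3858.7602 kPa


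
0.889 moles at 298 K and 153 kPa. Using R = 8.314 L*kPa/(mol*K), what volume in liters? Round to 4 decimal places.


PV = nRT, solve for V = nRT / P.
nRT = 0.889 * 8.314 * 298 = 2202.5615
V = 2202.5615 / 153
V = 14.3958268 L, rounded to 4 dp:

14.3958 L


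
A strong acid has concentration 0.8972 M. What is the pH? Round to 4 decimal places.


A strong acid dissociates completely, so [H+] equals the given concentration.
pH = -log10([H+]) = -log10(0.8972)
pH = 0.04711074, rounded to 4 dp:

0.0471


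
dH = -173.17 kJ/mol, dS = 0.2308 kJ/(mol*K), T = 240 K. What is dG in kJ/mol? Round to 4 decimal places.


Gibbs: dG = dH - T*dS (consistent units, dS already in kJ/(mol*K)).
T*dS = 240 * 0.2308 = 55.392
dG = -173.17 - (55.392)
dG = -228.562 kJ/mol, rounded to 4 dp:

-228.5620 kJ/mol


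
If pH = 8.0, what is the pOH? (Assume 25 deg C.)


At 25 deg C, pH + pOH = 14.
pOH = 14 - pH = 14 - 8.0
pOH = 6.0:

6.00


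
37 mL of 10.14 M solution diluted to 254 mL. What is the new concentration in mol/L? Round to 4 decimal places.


Dilution: M1*V1 = M2*V2, solve for M2.
M2 = M1*V1 / V2
M2 = 10.14 * 37 / 254
M2 = 375.18 / 254
M2 = 1.47708661 mol/L, rounded to 4 dp:

1.4771 mol/L


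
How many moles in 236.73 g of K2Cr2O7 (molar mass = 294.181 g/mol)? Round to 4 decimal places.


n = mass / M
n = 236.73 / 294.181
n = 0.80470867 mol, rounded to 4 dp:

0.8047 mol


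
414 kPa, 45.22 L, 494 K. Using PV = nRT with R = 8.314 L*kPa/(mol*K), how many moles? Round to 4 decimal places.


PV = nRT, solve for n = PV / (RT).
PV = 414 * 45.22 = 18721.08
RT = 8.314 * 494 = 4107.116
n = 18721.08 / 4107.116
n = 4.55820581 mol, rounded to 4 dp:

4.5582 mol


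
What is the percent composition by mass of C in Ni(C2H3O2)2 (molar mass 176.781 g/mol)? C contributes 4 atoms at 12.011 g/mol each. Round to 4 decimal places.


pct = 100 * (n_elem * M_elem) / M_total
mass_contribution = 4 * 12.011 = 48.044 g/mol
pct = 100 * 48.044 / 176.781
pct = 27.17712876 %, rounded to 4 dp:

27.1771 %


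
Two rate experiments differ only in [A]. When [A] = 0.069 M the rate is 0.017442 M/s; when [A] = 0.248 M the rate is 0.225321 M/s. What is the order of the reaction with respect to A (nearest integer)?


Rate is proportional to [A]^n, so rate2/rate1 = ([A]2/[A]1)^n. Take logs to solve for n.
rate2/rate1 = 0.225321 / 0.017442 = 12.9183
[A]2/[A]1 = 0.248 / 0.069 = 3.5942
n = ln(12.9183) / ln(3.5942) = 2.0
Nearest integer order:

2


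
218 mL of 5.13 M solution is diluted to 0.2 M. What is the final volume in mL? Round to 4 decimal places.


Dilution: M1*V1 = M2*V2, solve for V2.
V2 = M1*V1 / M2
V2 = 5.13 * 218 / 0.2
V2 = 1118.34 / 0.2
V2 = 5591.7 mL, rounded to 4 dp:

5591.7000 mL


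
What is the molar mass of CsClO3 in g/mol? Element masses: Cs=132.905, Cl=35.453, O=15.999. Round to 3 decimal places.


M = sum(count * atomic_mass) over atoms.
M = 1*132.905 + 1*35.453 + 3*15.999
M = 132.905 + 35.453 + 47.997
M = 216.355 g/mol, rounded to 3 dp:

216.355 g/mol


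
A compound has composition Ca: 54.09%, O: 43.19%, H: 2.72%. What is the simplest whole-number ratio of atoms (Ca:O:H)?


Assume 100 g of compound, divide each mass% by atomic mass to get moles, then normalize by the smallest to get a raw atom ratio.
Moles per 100 g: Ca: 54.09/40.078 = 1.3496, O: 43.19/15.999 = 2.6995, H: 2.72/1.008 = 2.6984
Raw ratio (divide by min = 1.3496): Ca: 1.0, O: 2.0, H: 1.999
Multiply by 1 to clear fractions: Ca: 1.0 ~= 1, O: 2.0 ~= 2, H: 1.999 ~= 2
Reduce by GCD to get the simplest whole-number ratio:

1:2:2


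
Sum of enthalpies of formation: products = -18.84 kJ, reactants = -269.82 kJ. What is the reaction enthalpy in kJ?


dH_rxn = sum(dH_f products) - sum(dH_f reactants)
dH_rxn = -18.84 - (-269.82)
dH_rxn = 250.98 kJ:

250.98 kJ


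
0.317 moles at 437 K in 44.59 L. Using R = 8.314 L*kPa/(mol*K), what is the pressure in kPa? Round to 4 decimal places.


PV = nRT, solve for P = nRT / V.
nRT = 0.317 * 8.314 * 437 = 1151.7301
P = 1151.7301 / 44.59
P = 25.82933617 kPa, rounded to 4 dp:

25.8293 kPa


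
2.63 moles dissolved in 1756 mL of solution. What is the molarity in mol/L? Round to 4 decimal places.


Convert volume to liters: V_L = V_mL / 1000.
V_L = 1756 / 1000 = 1.756 L
M = n / V_L = 2.63 / 1.756
M = 1.4977221 mol/L, rounded to 4 dp:

1.4977 mol/L


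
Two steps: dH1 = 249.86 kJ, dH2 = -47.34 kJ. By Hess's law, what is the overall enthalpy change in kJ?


Hess's law: enthalpy is a state function, so add the step enthalpies.
dH_total = dH1 + dH2 = 249.86 + (-47.34)
dH_total = 202.52 kJ:

202.52 kJ


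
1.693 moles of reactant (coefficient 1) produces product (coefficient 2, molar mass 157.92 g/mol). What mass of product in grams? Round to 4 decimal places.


Use the coefficient ratio to convert reactant moles to product moles, then multiply by the product's molar mass.
moles_P = moles_R * (coeff_P / coeff_R) = 1.693 * (2/1) = 3.386
mass_P = moles_P * M_P = 3.386 * 157.92
mass_P = 534.71712 g, rounded to 4 dp:

534.7171 g


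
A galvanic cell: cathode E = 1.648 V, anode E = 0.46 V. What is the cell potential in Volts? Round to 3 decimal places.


Standard cell potential: E_cell = E_cathode - E_anode.
E_cell = 1.648 - (0.46)
E_cell = 1.188 V, rounded to 3 dp:

1.188 V


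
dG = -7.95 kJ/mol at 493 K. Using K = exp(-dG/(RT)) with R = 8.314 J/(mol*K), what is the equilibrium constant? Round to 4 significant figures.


dG is in kJ/mol; multiply by 1000 to match R in J/(mol*K).
RT = 8.314 * 493 = 4098.802 J/mol
exponent = -dG*1000 / (RT) = -(-7.95*1000) / 4098.802 = 1.93959113
K = exp(1.93959113)
K = 6.9559063, rounded to 4 significant figures:

6.956


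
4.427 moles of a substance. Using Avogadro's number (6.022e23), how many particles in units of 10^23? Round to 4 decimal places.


N = n * NA, then divide by 1e23 for the requested units.
N / 1e23 = n * 6.022
N / 1e23 = 4.427 * 6.022
N / 1e23 = 26.659394, rounded to 4 dp:

26.6594


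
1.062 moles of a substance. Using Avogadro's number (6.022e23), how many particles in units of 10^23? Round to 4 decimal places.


N = n * NA, then divide by 1e23 for the requested units.
N / 1e23 = n * 6.022
N / 1e23 = 1.062 * 6.022
N / 1e23 = 6.395364, rounded to 4 dp:

6.3954


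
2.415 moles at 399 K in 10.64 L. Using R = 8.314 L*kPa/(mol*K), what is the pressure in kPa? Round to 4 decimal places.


PV = nRT, solve for P = nRT / V.
nRT = 2.415 * 8.314 * 399 = 8011.2457
P = 8011.2457 / 10.64
P = 752.93662594 kPa, rounded to 4 dp:

752.9366 kPa


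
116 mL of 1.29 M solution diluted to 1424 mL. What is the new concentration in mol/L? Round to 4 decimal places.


Dilution: M1*V1 = M2*V2, solve for M2.
M2 = M1*V1 / V2
M2 = 1.29 * 116 / 1424
M2 = 149.64 / 1424
M2 = 0.10508427 mol/L, rounded to 4 dp:

0.1051 mol/L


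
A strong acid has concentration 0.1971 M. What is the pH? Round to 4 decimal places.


A strong acid dissociates completely, so [H+] equals the given concentration.
pH = -log10([H+]) = -log10(0.1971)
pH = 0.70531338, rounded to 4 dp:

0.7053


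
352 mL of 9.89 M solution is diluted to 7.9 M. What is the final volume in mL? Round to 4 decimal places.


Dilution: M1*V1 = M2*V2, solve for V2.
V2 = M1*V1 / M2
V2 = 9.89 * 352 / 7.9
V2 = 3481.28 / 7.9
V2 = 440.66835443 mL, rounded to 4 dp:

440.6684 mL


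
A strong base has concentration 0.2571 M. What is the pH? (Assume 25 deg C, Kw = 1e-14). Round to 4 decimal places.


A strong base dissociates completely, so [OH-] equals the given concentration.
pOH = -log10([OH-]) = -log10(0.2571) = 0.589898
pH = 14 - pOH = 14 - 0.589898
pH = 13.410102, rounded to 4 dp:

13.4101


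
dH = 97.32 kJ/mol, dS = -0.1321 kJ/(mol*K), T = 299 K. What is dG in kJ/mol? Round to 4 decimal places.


Gibbs: dG = dH - T*dS (consistent units, dS already in kJ/(mol*K)).
T*dS = 299 * -0.1321 = -39.4979
dG = 97.32 - (-39.4979)
dG = 136.8179 kJ/mol, rounded to 4 dp:

136.8179 kJ/mol


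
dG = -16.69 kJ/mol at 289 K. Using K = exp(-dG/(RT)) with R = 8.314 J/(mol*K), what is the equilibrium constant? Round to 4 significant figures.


dG is in kJ/mol; multiply by 1000 to match R in J/(mol*K).
RT = 8.314 * 289 = 2402.746 J/mol
exponent = -dG*1000 / (RT) = -(-16.69*1000) / 2402.746 = 6.94621903
K = exp(6.94621903)
K = 1039.2131, rounded to 4 significant figures:

1039


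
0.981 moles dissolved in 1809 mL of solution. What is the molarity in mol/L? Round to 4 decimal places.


Convert volume to liters: V_L = V_mL / 1000.
V_L = 1809 / 1000 = 1.809 L
M = n / V_L = 0.981 / 1.809
M = 0.54228856 mol/L, rounded to 4 dp:

0.5423 mol/L


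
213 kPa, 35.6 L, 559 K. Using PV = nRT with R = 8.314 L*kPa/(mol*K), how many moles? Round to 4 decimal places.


PV = nRT, solve for n = PV / (RT).
PV = 213 * 35.6 = 7582.8
RT = 8.314 * 559 = 4647.526
n = 7582.8 / 4647.526
n = 1.63157775 mol, rounded to 4 dp:

1.6316 mol


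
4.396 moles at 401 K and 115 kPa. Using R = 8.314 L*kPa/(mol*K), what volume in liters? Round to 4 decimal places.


PV = nRT, solve for V = nRT / P.
nRT = 4.396 * 8.314 * 401 = 14655.8859
V = 14655.8859 / 115
V = 127.44248609 L, rounded to 4 dp:

127.4425 L


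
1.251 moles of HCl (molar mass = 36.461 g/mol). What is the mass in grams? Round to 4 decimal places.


mass = n * M
mass = 1.251 * 36.461
mass = 45.612711 g, rounded to 4 dp:

45.6127 g


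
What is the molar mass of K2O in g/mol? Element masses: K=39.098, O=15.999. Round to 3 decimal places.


M = sum(count * atomic_mass) over atoms.
M = 2*39.098 + 1*15.999
M = 78.196 + 15.999
M = 94.195 g/mol, rounded to 3 dp:

94.195 g/mol


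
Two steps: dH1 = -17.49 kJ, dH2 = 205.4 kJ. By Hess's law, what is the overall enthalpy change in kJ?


Hess's law: enthalpy is a state function, so add the step enthalpies.
dH_total = dH1 + dH2 = -17.49 + (205.4)
dH_total = 187.91 kJ:

187.91 kJ


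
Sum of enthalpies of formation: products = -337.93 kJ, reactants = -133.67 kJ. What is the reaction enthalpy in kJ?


dH_rxn = sum(dH_f products) - sum(dH_f reactants)
dH_rxn = -337.93 - (-133.67)
dH_rxn = -204.26 kJ:

-204.26 kJ


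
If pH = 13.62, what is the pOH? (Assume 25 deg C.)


At 25 deg C, pH + pOH = 14.
pOH = 14 - pH = 14 - 13.62
pOH = 0.38:

0.38


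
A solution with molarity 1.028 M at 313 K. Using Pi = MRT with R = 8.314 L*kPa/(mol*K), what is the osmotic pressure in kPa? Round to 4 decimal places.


Osmotic pressure (van't Hoff): Pi = M*R*T.
RT = 8.314 * 313 = 2602.282
Pi = 1.028 * 2602.282
Pi = 2675.145896 kPa, rounded to 4 dp:

2675.1459 kPa


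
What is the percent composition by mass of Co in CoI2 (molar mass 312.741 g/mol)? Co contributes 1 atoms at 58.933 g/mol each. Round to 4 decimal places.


pct = 100 * (n_elem * M_elem) / M_total
mass_contribution = 1 * 58.933 = 58.933 g/mol
pct = 100 * 58.933 / 312.741
pct = 18.84402749 %, rounded to 4 dp:

18.8440 %


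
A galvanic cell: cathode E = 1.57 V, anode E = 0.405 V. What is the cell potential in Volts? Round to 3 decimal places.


Standard cell potential: E_cell = E_cathode - E_anode.
E_cell = 1.57 - (0.405)
E_cell = 1.165 V, rounded to 3 dp:

1.165 V


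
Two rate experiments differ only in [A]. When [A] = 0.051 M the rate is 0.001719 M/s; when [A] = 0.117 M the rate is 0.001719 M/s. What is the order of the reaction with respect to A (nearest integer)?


Rate is proportional to [A]^n, so rate2/rate1 = ([A]2/[A]1)^n. Take logs to solve for n.
rate2/rate1 = 0.001719 / 0.001719 = 1.0
[A]2/[A]1 = 0.117 / 0.051 = 2.2941
n = ln(1.0) / ln(2.2941) = 0.0
Nearest integer order:

0


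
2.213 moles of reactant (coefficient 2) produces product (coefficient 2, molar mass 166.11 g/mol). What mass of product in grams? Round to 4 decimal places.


Use the coefficient ratio to convert reactant moles to product moles, then multiply by the product's molar mass.
moles_P = moles_R * (coeff_P / coeff_R) = 2.213 * (2/2) = 2.213
mass_P = moles_P * M_P = 2.213 * 166.11
mass_P = 367.60143 g, rounded to 4 dp:

367.6014 g


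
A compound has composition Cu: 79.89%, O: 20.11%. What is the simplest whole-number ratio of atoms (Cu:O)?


Assume 100 g of compound, divide each mass% by atomic mass to get moles, then normalize by the smallest to get a raw atom ratio.
Moles per 100 g: Cu: 79.89/63.546 = 1.2572, O: 20.11/15.999 = 1.257
Raw ratio (divide by min = 1.257): Cu: 1.0, O: 1.0
Multiply by 1 to clear fractions: Cu: 1.0 ~= 1, O: 1.0 ~= 1
Reduce by GCD to get the simplest whole-number ratio:

1:1


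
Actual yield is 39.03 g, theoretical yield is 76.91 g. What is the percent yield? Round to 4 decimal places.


% yield = 100 * actual / theoretical
% yield = 100 * 39.03 / 76.91
% yield = 50.7476271 %, rounded to 4 dp:

50.7476 %


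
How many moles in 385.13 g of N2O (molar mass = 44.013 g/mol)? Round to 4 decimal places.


n = mass / M
n = 385.13 / 44.013
n = 8.75036921 mol, rounded to 4 dp:

8.7504 mol


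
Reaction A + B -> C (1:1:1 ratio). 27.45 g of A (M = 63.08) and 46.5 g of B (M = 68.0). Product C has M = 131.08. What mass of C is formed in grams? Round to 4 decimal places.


Find moles of each reactant; the smaller value is the limiting reagent in a 1:1:1 reaction, so moles_C equals moles of the limiter.
n_A = mass_A / M_A = 27.45 / 63.08 = 0.435162 mol
n_B = mass_B / M_B = 46.5 / 68.0 = 0.683824 mol
Limiting reagent: A (smaller), n_limiting = 0.435162 mol
mass_C = n_limiting * M_C = 0.435162 * 131.08
mass_C = 57.04103496 g, rounded to 4 dp:

57.0410 g


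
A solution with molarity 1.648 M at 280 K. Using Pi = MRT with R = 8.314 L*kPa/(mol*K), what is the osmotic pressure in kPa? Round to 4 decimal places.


Osmotic pressure (van't Hoff): Pi = M*R*T.
RT = 8.314 * 280 = 2327.92
Pi = 1.648 * 2327.92
Pi = 3836.41216 kPa, rounded to 4 dp:

3836.4122 kPa


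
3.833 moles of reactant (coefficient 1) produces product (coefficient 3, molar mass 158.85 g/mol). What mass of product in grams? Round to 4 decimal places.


Use the coefficient ratio to convert reactant moles to product moles, then multiply by the product's molar mass.
moles_P = moles_R * (coeff_P / coeff_R) = 3.833 * (3/1) = 11.499
mass_P = moles_P * M_P = 11.499 * 158.85
mass_P = 1826.61615 g, rounded to 4 dp:

1826.6162 g


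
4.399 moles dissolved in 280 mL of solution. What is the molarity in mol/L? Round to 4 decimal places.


Convert volume to liters: V_L = V_mL / 1000.
V_L = 280 / 1000 = 0.28 L
M = n / V_L = 4.399 / 0.28
M = 15.71071429 mol/L, rounded to 4 dp:

15.7107 mol/L


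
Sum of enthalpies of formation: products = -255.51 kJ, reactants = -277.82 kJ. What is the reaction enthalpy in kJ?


dH_rxn = sum(dH_f products) - sum(dH_f reactants)
dH_rxn = -255.51 - (-277.82)
dH_rxn = 22.31 kJ:

22.31 kJ


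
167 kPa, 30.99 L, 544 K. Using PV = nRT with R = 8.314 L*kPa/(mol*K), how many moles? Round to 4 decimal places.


PV = nRT, solve for n = PV / (RT).
PV = 167 * 30.99 = 5175.33
RT = 8.314 * 544 = 4522.816
n = 5175.33 / 4522.816
n = 1.14427162 mol, rounded to 4 dp:

1.1443 mol


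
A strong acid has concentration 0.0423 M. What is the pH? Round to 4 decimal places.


A strong acid dissociates completely, so [H+] equals the given concentration.
pH = -log10([H+]) = -log10(0.0423)
pH = 1.37365963, rounded to 4 dp:

1.3737


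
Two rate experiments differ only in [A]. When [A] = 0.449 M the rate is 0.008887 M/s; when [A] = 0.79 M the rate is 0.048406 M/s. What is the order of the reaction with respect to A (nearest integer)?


Rate is proportional to [A]^n, so rate2/rate1 = ([A]2/[A]1)^n. Take logs to solve for n.
rate2/rate1 = 0.048406 / 0.008887 = 5.4468
[A]2/[A]1 = 0.79 / 0.449 = 1.7595
n = ln(5.4468) / ln(1.7595) = 3.0
Nearest integer order:

3


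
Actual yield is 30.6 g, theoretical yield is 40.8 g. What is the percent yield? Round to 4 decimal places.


% yield = 100 * actual / theoretical
% yield = 100 * 30.6 / 40.8
% yield = 75.0 %, rounded to 4 dp:

75.0000 %


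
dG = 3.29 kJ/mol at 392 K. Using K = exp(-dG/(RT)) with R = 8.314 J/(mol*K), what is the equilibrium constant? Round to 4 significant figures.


dG is in kJ/mol; multiply by 1000 to match R in J/(mol*K).
RT = 8.314 * 392 = 3259.088 J/mol
exponent = -dG*1000 / (RT) = -(3.29*1000) / 3259.088 = -1.00948486
K = exp(-1.00948486)
K = 0.36440665, rounded to 4 significant figures:

0.3644


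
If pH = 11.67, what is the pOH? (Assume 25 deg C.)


At 25 deg C, pH + pOH = 14.
pOH = 14 - pH = 14 - 11.67
pOH = 2.33:

2.33


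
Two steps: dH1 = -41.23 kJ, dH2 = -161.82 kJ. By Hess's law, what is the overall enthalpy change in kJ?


Hess's law: enthalpy is a state function, so add the step enthalpies.
dH_total = dH1 + dH2 = -41.23 + (-161.82)
dH_total = -203.05 kJ:

-203.05 kJ


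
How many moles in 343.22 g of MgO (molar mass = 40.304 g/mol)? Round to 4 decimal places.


n = mass / M
n = 343.22 / 40.304
n = 8.51578007 mol, rounded to 4 dp:

8.5158 mol


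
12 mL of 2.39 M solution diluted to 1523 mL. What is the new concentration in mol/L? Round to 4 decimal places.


Dilution: M1*V1 = M2*V2, solve for M2.
M2 = M1*V1 / V2
M2 = 2.39 * 12 / 1523
M2 = 28.68 / 1523
M2 = 0.01883125 mol/L, rounded to 4 dp:

0.0188 mol/L


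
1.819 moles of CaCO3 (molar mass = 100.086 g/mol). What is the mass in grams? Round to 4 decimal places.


mass = n * M
mass = 1.819 * 100.086
mass = 182.056434 g, rounded to 4 dp:

182.0564 g


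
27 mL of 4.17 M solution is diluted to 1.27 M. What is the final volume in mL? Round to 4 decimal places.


Dilution: M1*V1 = M2*V2, solve for V2.
V2 = M1*V1 / M2
V2 = 4.17 * 27 / 1.27
V2 = 112.59 / 1.27
V2 = 88.65354331 mL, rounded to 4 dp:

88.6535 mL


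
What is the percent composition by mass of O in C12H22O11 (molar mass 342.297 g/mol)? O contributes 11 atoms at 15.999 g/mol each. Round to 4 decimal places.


pct = 100 * (n_elem * M_elem) / M_total
mass_contribution = 11 * 15.999 = 175.989 g/mol
pct = 100 * 175.989 / 342.297
pct = 51.41412282 %, rounded to 4 dp:

51.4141 %


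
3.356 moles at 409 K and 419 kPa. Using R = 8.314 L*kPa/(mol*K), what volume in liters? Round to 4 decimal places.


PV = nRT, solve for V = nRT / P.
nRT = 3.356 * 8.314 * 409 = 11411.8297
V = 11411.8297 / 419
V = 27.23587041 L, rounded to 4 dp:

27.2359 L


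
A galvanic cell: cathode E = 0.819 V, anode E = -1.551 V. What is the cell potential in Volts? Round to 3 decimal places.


Standard cell potential: E_cell = E_cathode - E_anode.
E_cell = 0.819 - (-1.551)
E_cell = 2.37 V, rounded to 3 dp:

2.370 V


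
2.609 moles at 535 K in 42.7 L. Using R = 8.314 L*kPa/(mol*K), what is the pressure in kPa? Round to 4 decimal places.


PV = nRT, solve for P = nRT / V.
nRT = 2.609 * 8.314 * 535 = 11604.8059
P = 11604.8059 / 42.7
P = 271.77531382 kPa, rounded to 4 dp:

271.7753 kPa


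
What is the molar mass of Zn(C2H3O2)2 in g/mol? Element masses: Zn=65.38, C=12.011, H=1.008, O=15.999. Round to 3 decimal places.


M = sum(count * atomic_mass) over atoms.
M = 1*65.38 + 4*12.011 + 6*1.008 + 4*15.999
M = 65.38 + 48.044 + 6.048 + 63.996
M = 183.468 g/mol, rounded to 3 dp:

183.468 g/mol


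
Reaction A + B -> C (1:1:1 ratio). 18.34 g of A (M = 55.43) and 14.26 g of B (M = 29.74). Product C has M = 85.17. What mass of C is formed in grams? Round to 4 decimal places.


Find moles of each reactant; the smaller value is the limiting reagent in a 1:1:1 reaction, so moles_C equals moles of the limiter.
n_A = mass_A / M_A = 18.34 / 55.43 = 0.330868 mol
n_B = mass_B / M_B = 14.26 / 29.74 = 0.479489 mol
Limiting reagent: A (smaller), n_limiting = 0.330868 mol
mass_C = n_limiting * M_C = 0.330868 * 85.17
mass_C = 28.18002756 g, rounded to 4 dp:

28.1800 g


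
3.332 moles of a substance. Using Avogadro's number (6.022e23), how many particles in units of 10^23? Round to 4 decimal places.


N = n * NA, then divide by 1e23 for the requested units.
N / 1e23 = n * 6.022
N / 1e23 = 3.332 * 6.022
N / 1e23 = 20.065304, rounded to 4 dp:

20.0653


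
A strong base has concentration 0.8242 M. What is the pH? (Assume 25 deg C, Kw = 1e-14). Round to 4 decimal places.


A strong base dissociates completely, so [OH-] equals the given concentration.
pOH = -log10([OH-]) = -log10(0.8242) = 0.083967
pH = 14 - pOH = 14 - 0.083967
pH = 13.916033, rounded to 4 dp:

13.9160


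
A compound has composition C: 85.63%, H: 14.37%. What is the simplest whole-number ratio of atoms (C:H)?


Assume 100 g of compound, divide each mass% by atomic mass to get moles, then normalize by the smallest to get a raw atom ratio.
Moles per 100 g: C: 85.63/12.011 = 7.1293, H: 14.37/1.008 = 14.256
Raw ratio (divide by min = 7.1293): C: 1.0, H: 2.0
Multiply by 1 to clear fractions: C: 1.0 ~= 1, H: 2.0 ~= 2
Reduce by GCD to get the simplest whole-number ratio:

1:2


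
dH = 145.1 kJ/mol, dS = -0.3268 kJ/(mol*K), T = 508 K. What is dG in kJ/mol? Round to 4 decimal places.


Gibbs: dG = dH - T*dS (consistent units, dS already in kJ/(mol*K)).
T*dS = 508 * -0.3268 = -166.0144
dG = 145.1 - (-166.0144)
dG = 311.1144 kJ/mol, rounded to 4 dp:

311.1144 kJ/mol


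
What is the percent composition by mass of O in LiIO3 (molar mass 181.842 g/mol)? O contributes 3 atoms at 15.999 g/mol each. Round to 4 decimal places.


pct = 100 * (n_elem * M_elem) / M_total
mass_contribution = 3 * 15.999 = 47.997 g/mol
pct = 100 * 47.997 / 181.842
pct = 26.39489227 %, rounded to 4 dp:

26.3949 %


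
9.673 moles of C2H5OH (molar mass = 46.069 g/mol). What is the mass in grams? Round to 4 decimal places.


mass = n * M
mass = 9.673 * 46.069
mass = 445.625437 g, rounded to 4 dp:

445.6254 g


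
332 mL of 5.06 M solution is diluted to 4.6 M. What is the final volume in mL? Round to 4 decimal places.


Dilution: M1*V1 = M2*V2, solve for V2.
V2 = M1*V1 / M2
V2 = 5.06 * 332 / 4.6
V2 = 1679.92 / 4.6
V2 = 365.2 mL, rounded to 4 dp:

365.2000 mL


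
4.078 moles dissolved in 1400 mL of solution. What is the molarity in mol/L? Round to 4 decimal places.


Convert volume to liters: V_L = V_mL / 1000.
V_L = 1400 / 1000 = 1.4 L
M = n / V_L = 4.078 / 1.4
M = 2.91285714 mol/L, rounded to 4 dp:

2.9129 mol/L


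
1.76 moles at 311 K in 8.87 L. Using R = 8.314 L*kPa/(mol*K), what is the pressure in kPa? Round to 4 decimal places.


PV = nRT, solve for P = nRT / V.
nRT = 1.76 * 8.314 * 311 = 4550.751
P = 4550.751 / 8.87
P = 513.04971815 kPa, rounded to 4 dp:

513.0497 kPa


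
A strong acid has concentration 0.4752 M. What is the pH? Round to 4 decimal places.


A strong acid dissociates completely, so [H+] equals the given concentration.
pH = -log10([H+]) = -log10(0.4752)
pH = 0.32312357, rounded to 4 dp:

0.3231


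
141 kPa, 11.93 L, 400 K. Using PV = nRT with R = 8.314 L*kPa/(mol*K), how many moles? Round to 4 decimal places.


PV = nRT, solve for n = PV / (RT).
PV = 141 * 11.93 = 1682.13
RT = 8.314 * 400 = 3325.6
n = 1682.13 / 3325.6
n = 0.50581248 mol, rounded to 4 dp:

0.5058 mol


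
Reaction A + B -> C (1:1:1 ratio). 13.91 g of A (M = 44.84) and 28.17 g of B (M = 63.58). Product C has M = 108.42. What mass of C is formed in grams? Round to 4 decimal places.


Find moles of each reactant; the smaller value is the limiting reagent in a 1:1:1 reaction, so moles_C equals moles of the limiter.
n_A = mass_A / M_A = 13.91 / 44.84 = 0.310214 mol
n_B = mass_B / M_B = 28.17 / 63.58 = 0.443064 mol
Limiting reagent: A (smaller), n_limiting = 0.310214 mol
mass_C = n_limiting * M_C = 0.310214 * 108.42
mass_C = 33.63340188 g, rounded to 4 dp:

33.6334 g


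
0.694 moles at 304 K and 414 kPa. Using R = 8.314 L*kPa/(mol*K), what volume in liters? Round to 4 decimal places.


PV = nRT, solve for V = nRT / P.
nRT = 0.694 * 8.314 * 304 = 1754.0545
V = 1754.0545 / 414
V = 4.23684662 L, rounded to 4 dp:

4.2368 L


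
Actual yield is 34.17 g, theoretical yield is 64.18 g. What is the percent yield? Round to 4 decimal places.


% yield = 100 * actual / theoretical
% yield = 100 * 34.17 / 64.18
% yield = 53.24088501 %, rounded to 4 dp:

53.2409 %


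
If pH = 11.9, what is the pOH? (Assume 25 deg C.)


At 25 deg C, pH + pOH = 14.
pOH = 14 - pH = 14 - 11.9
pOH = 2.1:

2.10


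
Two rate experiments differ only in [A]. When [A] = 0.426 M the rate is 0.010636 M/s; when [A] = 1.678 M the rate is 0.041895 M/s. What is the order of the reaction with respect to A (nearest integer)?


Rate is proportional to [A]^n, so rate2/rate1 = ([A]2/[A]1)^n. Take logs to solve for n.
rate2/rate1 = 0.041895 / 0.010636 = 3.939
[A]2/[A]1 = 1.678 / 0.426 = 3.939
n = ln(3.939) / ln(3.939) = 1.0
Nearest integer order:

1


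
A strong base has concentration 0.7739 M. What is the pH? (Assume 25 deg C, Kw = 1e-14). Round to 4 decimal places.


A strong base dissociates completely, so [OH-] equals the given concentration.
pOH = -log10([OH-]) = -log10(0.7739) = 0.111315
pH = 14 - pOH = 14 - 0.111315
pH = 13.888685, rounded to 4 dp:

13.8887


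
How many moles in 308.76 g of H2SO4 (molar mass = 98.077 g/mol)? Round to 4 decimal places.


n = mass / M
n = 308.76 / 98.077
n = 3.14813871 mol, rounded to 4 dp:

3.1481 mol


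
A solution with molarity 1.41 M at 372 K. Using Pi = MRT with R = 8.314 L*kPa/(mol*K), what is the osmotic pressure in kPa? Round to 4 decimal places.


Osmotic pressure (van't Hoff): Pi = M*R*T.
RT = 8.314 * 372 = 3092.808
Pi = 1.41 * 3092.808
Pi = 4360.85928 kPa, rounded to 4 dp:

4360.8593 kPa


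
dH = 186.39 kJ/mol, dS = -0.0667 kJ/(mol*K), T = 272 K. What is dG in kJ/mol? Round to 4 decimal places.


Gibbs: dG = dH - T*dS (consistent units, dS already in kJ/(mol*K)).
T*dS = 272 * -0.0667 = -18.1424
dG = 186.39 - (-18.1424)
dG = 204.5324 kJ/mol, rounded to 4 dp:

204.5324 kJ/mol


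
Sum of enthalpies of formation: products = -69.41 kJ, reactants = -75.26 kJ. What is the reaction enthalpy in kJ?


dH_rxn = sum(dH_f products) - sum(dH_f reactants)
dH_rxn = -69.41 - (-75.26)
dH_rxn = 5.85 kJ:

5.85 kJ


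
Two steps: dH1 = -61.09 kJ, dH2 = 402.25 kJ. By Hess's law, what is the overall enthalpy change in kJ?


Hess's law: enthalpy is a state function, so add the step enthalpies.
dH_total = dH1 + dH2 = -61.09 + (402.25)
dH_total = 341.16 kJ:

341.16 kJ


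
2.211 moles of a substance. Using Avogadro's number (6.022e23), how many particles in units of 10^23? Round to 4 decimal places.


N = n * NA, then divide by 1e23 for the requested units.
N / 1e23 = n * 6.022
N / 1e23 = 2.211 * 6.022
N / 1e23 = 13.314642, rounded to 4 dp:

13.3146


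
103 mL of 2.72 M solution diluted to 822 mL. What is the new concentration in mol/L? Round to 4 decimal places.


Dilution: M1*V1 = M2*V2, solve for M2.
M2 = M1*V1 / V2
M2 = 2.72 * 103 / 822
M2 = 280.16 / 822
M2 = 0.34082725 mol/L, rounded to 4 dp:

0.3408 mol/L


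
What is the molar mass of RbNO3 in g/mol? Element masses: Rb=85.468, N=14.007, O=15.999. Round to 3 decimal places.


M = sum(count * atomic_mass) over atoms.
M = 1*85.468 + 1*14.007 + 3*15.999
M = 85.468 + 14.007 + 47.997
M = 147.472 g/mol, rounded to 3 dp:

147.472 g/mol


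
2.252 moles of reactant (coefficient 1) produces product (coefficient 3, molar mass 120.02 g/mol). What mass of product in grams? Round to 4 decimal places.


Use the coefficient ratio to convert reactant moles to product moles, then multiply by the product's molar mass.
moles_P = moles_R * (coeff_P / coeff_R) = 2.252 * (3/1) = 6.756
mass_P = moles_P * M_P = 6.756 * 120.02
mass_P = 810.85512 g, rounded to 4 dp:

810.8551 g


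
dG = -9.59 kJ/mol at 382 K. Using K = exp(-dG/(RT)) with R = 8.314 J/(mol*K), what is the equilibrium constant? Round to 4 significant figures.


dG is in kJ/mol; multiply by 1000 to match R in J/(mol*K).
RT = 8.314 * 382 = 3175.948 J/mol
exponent = -dG*1000 / (RT) = -(-9.59*1000) / 3175.948 = 3.01957085
K = exp(3.01957085)
K = 20.4825, rounded to 4 significant figures:

20.48


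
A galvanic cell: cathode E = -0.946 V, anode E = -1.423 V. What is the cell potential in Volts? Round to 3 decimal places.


Standard cell potential: E_cell = E_cathode - E_anode.
E_cell = -0.946 - (-1.423)
E_cell = 0.477 V, rounded to 3 dp:

0.477 V


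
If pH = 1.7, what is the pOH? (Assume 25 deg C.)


At 25 deg C, pH + pOH = 14.
pOH = 14 - pH = 14 - 1.7
pOH = 12.3:

12.30


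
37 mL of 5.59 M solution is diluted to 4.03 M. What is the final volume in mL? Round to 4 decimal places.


Dilution: M1*V1 = M2*V2, solve for V2.
V2 = M1*V1 / M2
V2 = 5.59 * 37 / 4.03
V2 = 206.83 / 4.03
V2 = 51.32258065 mL, rounded to 4 dp:

51.3226 mL


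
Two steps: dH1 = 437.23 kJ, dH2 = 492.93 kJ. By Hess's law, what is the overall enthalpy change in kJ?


Hess's law: enthalpy is a state function, so add the step enthalpies.
dH_total = dH1 + dH2 = 437.23 + (492.93)
dH_total = 930.16 kJ:

930.16 kJ


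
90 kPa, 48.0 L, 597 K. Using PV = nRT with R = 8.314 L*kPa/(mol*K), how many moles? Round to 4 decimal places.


PV = nRT, solve for n = PV / (RT).
PV = 90 * 48.0 = 4320.0
RT = 8.314 * 597 = 4963.458
n = 4320.0 / 4963.458
n = 0.87036095 mol, rounded to 4 dp:

0.8704 mol


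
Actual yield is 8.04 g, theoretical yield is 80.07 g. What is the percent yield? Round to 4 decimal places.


% yield = 100 * actual / theoretical
% yield = 100 * 8.04 / 80.07
% yield = 10.04121394 %, rounded to 4 dp:

10.0412 %


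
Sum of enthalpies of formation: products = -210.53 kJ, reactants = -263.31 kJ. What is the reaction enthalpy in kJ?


dH_rxn = sum(dH_f products) - sum(dH_f reactants)
dH_rxn = -210.53 - (-263.31)
dH_rxn = 52.78 kJ:

52.78 kJ


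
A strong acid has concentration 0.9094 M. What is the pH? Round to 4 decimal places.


A strong acid dissociates completely, so [H+] equals the given concentration.
pH = -log10([H+]) = -log10(0.9094)
pH = 0.04124505, rounded to 4 dp:

0.0412


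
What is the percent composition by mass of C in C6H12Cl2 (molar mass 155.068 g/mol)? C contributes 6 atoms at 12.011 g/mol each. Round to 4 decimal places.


pct = 100 * (n_elem * M_elem) / M_total
mass_contribution = 6 * 12.011 = 72.066 g/mol
pct = 100 * 72.066 / 155.068
pct = 46.47380504 %, rounded to 4 dp:

46.4738 %


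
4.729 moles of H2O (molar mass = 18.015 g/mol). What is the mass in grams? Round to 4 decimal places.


mass = n * M
mass = 4.729 * 18.015
mass = 85.192935 g, rounded to 4 dp:

85.1929 g


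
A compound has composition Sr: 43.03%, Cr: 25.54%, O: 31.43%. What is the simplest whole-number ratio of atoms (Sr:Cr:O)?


Assume 100 g of compound, divide each mass% by atomic mass to get moles, then normalize by the smallest to get a raw atom ratio.
Moles per 100 g: Sr: 43.03/87.62 = 0.4911, Cr: 25.54/51.996 = 0.4912, O: 31.43/15.999 = 1.9645
Raw ratio (divide by min = 0.4911): Sr: 1.0, Cr: 1.0, O: 4.0
Multiply by 1 to clear fractions: Sr: 1.0 ~= 1, Cr: 1.0 ~= 1, O: 4.0 ~= 4
Reduce by GCD to get the simplest whole-number ratio:

1:1:4


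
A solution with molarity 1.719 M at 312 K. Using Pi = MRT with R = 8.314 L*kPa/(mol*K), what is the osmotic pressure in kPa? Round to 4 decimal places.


Osmotic pressure (van't Hoff): Pi = M*R*T.
RT = 8.314 * 312 = 2593.968
Pi = 1.719 * 2593.968
Pi = 4459.030992 kPa, rounded to 4 dp:

4459.0310 kPa


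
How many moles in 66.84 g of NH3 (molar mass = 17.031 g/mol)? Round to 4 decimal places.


n = mass / M
n = 66.84 / 17.031
n = 3.92460807 mol, rounded to 4 dp:

3.9246 mol


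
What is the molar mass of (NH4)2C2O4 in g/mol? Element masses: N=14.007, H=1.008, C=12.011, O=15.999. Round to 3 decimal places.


M = sum(count * atomic_mass) over atoms.
M = 2*14.007 + 8*1.008 + 2*12.011 + 4*15.999
M = 28.014 + 8.064 + 24.022 + 63.996
M = 124.096 g/mol, rounded to 3 dp:

124.096 g/mol


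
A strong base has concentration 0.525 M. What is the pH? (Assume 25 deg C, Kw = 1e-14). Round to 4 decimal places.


A strong base dissociates completely, so [OH-] equals the given concentration.
pOH = -log10([OH-]) = -log10(0.525) = 0.279841
pH = 14 - pOH = 14 - 0.279841
pH = 13.720159, rounded to 4 dp:

13.7202


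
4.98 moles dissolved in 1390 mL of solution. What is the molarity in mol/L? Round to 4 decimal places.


Convert volume to liters: V_L = V_mL / 1000.
V_L = 1390 / 1000 = 1.39 L
M = n / V_L = 4.98 / 1.39
M = 3.58273381 mol/L, rounded to 4 dp:

3.5827 mol/L
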